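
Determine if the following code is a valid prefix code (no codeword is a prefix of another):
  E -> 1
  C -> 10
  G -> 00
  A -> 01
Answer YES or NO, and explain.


Checking each pair (does one codeword prefix another?):
  E='1' vs C='10': prefix -- VIOLATION

NO -- this is NOT a valid prefix code. E (1) is a prefix of C (10).


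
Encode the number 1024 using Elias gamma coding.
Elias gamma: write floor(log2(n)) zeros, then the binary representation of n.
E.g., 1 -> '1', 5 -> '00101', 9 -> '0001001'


num_bits = floor(log2(1024)) + 1 = 11
leading_zeros = num_bits - 1 = 10
binary(1024) = 10000000000

Elias gamma(1024) = '0000000000' + '10000000000' = 000000000010000000000 (21 bits)


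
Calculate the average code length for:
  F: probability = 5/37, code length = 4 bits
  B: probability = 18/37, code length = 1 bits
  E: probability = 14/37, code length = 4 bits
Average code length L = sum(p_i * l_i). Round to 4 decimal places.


Weighted contributions p_i * l_i:
  F: (5/37) * 4 = 20/37
  B: (18/37) * 1 = 18/37
  E: (14/37) * 4 = 56/37
Sum = (20 + 18 + 56)/37 = 94/37

L = 94/37 = 2.5405 bits/symbol


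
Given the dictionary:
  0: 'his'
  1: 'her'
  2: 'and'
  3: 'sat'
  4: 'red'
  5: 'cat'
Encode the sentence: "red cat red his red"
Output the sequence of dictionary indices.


Look up each word in the dictionary:
  'red' -> 4
  'cat' -> 5
  'red' -> 4
  'his' -> 0
  'red' -> 4

Encoded: [4, 5, 4, 0, 4]


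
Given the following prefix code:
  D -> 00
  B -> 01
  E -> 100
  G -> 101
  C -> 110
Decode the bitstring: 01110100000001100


Decoding step by step:
Bits 01 -> B
Bits 110 -> C
Bits 100 -> E
Bits 00 -> D
Bits 00 -> D
Bits 01 -> B
Bits 100 -> E


Decoded message: BCEDDBE


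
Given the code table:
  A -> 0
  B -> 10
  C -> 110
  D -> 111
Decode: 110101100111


Decoding:
110 -> C
10 -> B
110 -> C
0 -> A
111 -> D


Result: CBCAD


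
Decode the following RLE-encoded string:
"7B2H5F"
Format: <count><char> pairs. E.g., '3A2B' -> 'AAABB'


Expanding each <count><char> pair:
  7B -> 'BBBBBBB'
  2H -> 'HH'
  5F -> 'FFFFF'

Decoded = BBBBBBBHHFFFFF


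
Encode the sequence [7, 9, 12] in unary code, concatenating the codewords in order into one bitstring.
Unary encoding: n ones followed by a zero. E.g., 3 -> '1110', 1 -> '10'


Encode each number as n ones followed by a terminating 0:
  7 -> 11111110 (8 bits)
  9 -> 1111111110 (10 bits)
  12 -> 1111111111110 (13 bits)
Total length = 8 + 10 + 13 = 31 bits.

Unary([7, 9, 12]) = 1111111011111111101111111111110 (31 bits)


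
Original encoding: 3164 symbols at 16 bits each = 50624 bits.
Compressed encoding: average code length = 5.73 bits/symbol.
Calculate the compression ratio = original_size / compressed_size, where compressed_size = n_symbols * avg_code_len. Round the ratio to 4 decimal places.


original_size = n_symbols * orig_bits = 3164 * 16 = 50624 bits
compressed_size = n_symbols * avg_code_len = 3164 * 5.73 = 18129.72 bits
ratio = original_size / compressed_size = 50624 / 18129.72 = 2.7923

Compression ratio = 2.7923


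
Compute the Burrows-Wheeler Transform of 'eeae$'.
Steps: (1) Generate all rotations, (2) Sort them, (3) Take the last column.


Rotations (sorted):
  0: $eeae -> last char: e
  1: ae$ee -> last char: e
  2: e$eea -> last char: a
  3: eae$e -> last char: e
  4: eeae$ -> last char: $


BWT = eeae$


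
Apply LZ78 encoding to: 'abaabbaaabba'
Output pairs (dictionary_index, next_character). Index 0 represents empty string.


LZ78 encoding steps:
Dictionary: {0: ''}
Step 1: w='' (idx 0), next='a' -> output (0, 'a'), add 'a' as idx 1
Step 2: w='' (idx 0), next='b' -> output (0, 'b'), add 'b' as idx 2
Step 3: w='a' (idx 1), next='a' -> output (1, 'a'), add 'aa' as idx 3
Step 4: w='b' (idx 2), next='b' -> output (2, 'b'), add 'bb' as idx 4
Step 5: w='aa' (idx 3), next='a' -> output (3, 'a'), add 'aaa' as idx 5
Step 6: w='bb' (idx 4), next='a' -> output (4, 'a'), add 'bba' as idx 6


Encoded: [(0, 'a'), (0, 'b'), (1, 'a'), (2, 'b'), (3, 'a'), (4, 'a')]


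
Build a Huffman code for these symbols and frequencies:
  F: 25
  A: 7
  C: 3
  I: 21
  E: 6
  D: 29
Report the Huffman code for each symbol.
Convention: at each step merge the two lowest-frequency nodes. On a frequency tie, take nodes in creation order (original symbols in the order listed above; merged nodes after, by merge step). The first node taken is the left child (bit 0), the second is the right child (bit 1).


Huffman tree construction:
Step 1: Merge C(3) + E(6) = 9
Step 2: Merge A(7) + (C+E)(9) = 16
Step 3: Merge (A+(C+E))(16) + I(21) = 37
Step 4: Merge F(25) + D(29) = 54
Step 5: Merge ((A+(C+E))+I)(37) + (F+D)(54) = 91
Read each symbol's code off the tree from the root (left child = 0, right child = 1).

Codes:
  F: 10 (length 2)
  A: 000 (length 3)
  C: 0010 (length 4)
  I: 01 (length 2)
  E: 0011 (length 4)
  D: 11 (length 2)
Average code length: 207/91 = 2.2747 bits/symbol


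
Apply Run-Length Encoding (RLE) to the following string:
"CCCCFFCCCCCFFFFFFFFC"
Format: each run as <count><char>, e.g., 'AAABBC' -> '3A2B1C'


Scanning runs left to right:
  i=0: run of 'C' x 4 -> '4C'
  i=4: run of 'F' x 2 -> '2F'
  i=6: run of 'C' x 5 -> '5C'
  i=11: run of 'F' x 8 -> '8F'
  i=19: run of 'C' x 1 -> '1C'

RLE = 4C2F5C8F1C


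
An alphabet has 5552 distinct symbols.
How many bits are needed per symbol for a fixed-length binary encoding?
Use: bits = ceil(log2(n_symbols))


log2(5552) = 12.4388
Bracket: 2^12 = 4096 < 5552 <= 2^13 = 8192
So ceil(log2(5552)) = 13

bits = ceil(log2(5552)) = ceil(12.4388) = 13 bits


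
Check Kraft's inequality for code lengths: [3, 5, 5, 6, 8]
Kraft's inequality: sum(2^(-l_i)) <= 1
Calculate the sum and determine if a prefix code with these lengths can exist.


Sum = 2^(-3) + 2^(-5) + 2^(-5) + 2^(-6) + 2^(-8)
    = 0.125 + 0.03125 + 0.03125 + 0.015625 + 0.00390625
    = 53/256 = 0.20703125
Since 0.20703125 <= 1, Kraft's inequality IS satisfied.
A prefix code with these lengths CAN exist.

Kraft sum = 0.20703125. Satisfied.


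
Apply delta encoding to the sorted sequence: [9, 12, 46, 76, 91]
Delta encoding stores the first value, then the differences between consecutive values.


First value: 9
Deltas:
  12 - 9 = 3
  46 - 12 = 34
  76 - 46 = 30
  91 - 76 = 15


Delta encoded: [9, 3, 34, 30, 15]


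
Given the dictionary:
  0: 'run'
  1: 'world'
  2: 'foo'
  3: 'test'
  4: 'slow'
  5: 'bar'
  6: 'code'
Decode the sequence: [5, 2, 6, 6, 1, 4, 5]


Look up each index in the dictionary:
  5 -> 'bar'
  2 -> 'foo'
  6 -> 'code'
  6 -> 'code'
  1 -> 'world'
  4 -> 'slow'
  5 -> 'bar'

Decoded: "bar foo code code world slow bar"


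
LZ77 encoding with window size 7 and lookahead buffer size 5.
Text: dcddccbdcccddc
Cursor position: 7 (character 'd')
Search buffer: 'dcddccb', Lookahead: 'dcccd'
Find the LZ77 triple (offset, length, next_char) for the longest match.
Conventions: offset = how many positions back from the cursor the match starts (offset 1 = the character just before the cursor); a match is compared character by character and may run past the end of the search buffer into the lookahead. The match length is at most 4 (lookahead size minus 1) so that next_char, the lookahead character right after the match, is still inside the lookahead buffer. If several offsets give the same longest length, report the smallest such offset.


Try each offset into the search buffer:
  offset=1 (pos 6, char 'b'): match length 0
  offset=2 (pos 5, char 'c'): match length 0
  offset=3 (pos 4, char 'c'): match length 0
  offset=4 (pos 3, char 'd'): match length 3
  offset=5 (pos 2, char 'd'): match length 1
  offset=6 (pos 1, char 'c'): match length 0
  offset=7 (pos 0, char 'd'): match length 2
Longest match has length 3 at offset 4.
next_char = character at position 7 + 3 = 10 -> 'c'

Best match: offset=4, length=3 (matching 'dcc' starting at position 3)
LZ77 triple: (4, 3, 'c')


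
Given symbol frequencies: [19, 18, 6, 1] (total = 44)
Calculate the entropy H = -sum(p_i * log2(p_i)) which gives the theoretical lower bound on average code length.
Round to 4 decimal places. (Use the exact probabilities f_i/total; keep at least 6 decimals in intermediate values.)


Per-symbol terms -p_i * log2(p_i) with p_i = f_i/44:
  p = 19/44 = 0.431818: log2(p) = -1.211504, -p*log2(p) = 0.523149
  p = 18/44 = 0.409091: log2(p) = -1.289507, -p*log2(p) = 0.527525
  p = 6/44 = 0.136364: log2(p) = -2.874469, -p*log2(p) = 0.391973
  p = 1/44 = 0.022727: log2(p) = -5.459432, -p*log2(p) = 0.124078
H = 0.523149 + 0.527525 + 0.391973 + 0.124078 = 1.566725

H = 1.5667 bits/symbol


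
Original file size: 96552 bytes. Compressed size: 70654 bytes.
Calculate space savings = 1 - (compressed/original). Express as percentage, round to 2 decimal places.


ratio = compressed/original = 70654/96552 = 0.731771
savings = 1 - ratio = 1 - 0.731771 = 0.268229
as a percentage: 0.268229 * 100 = 26.82%

Space savings = 1 - 70654/96552 = 26.82%


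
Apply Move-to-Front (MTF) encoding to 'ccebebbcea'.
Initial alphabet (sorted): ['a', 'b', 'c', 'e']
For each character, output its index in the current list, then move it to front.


MTF encoding:
'c': index 2 in ['a', 'b', 'c', 'e'] -> ['c', 'a', 'b', 'e']
'c': index 0 in ['c', 'a', 'b', 'e'] -> ['c', 'a', 'b', 'e']
'e': index 3 in ['c', 'a', 'b', 'e'] -> ['e', 'c', 'a', 'b']
'b': index 3 in ['e', 'c', 'a', 'b'] -> ['b', 'e', 'c', 'a']
'e': index 1 in ['b', 'e', 'c', 'a'] -> ['e', 'b', 'c', 'a']
'b': index 1 in ['e', 'b', 'c', 'a'] -> ['b', 'e', 'c', 'a']
'b': index 0 in ['b', 'e', 'c', 'a'] -> ['b', 'e', 'c', 'a']
'c': index 2 in ['b', 'e', 'c', 'a'] -> ['c', 'b', 'e', 'a']
'e': index 2 in ['c', 'b', 'e', 'a'] -> ['e', 'c', 'b', 'a']
'a': index 3 in ['e', 'c', 'b', 'a'] -> ['a', 'e', 'c', 'b']


Output: [2, 0, 3, 3, 1, 1, 0, 2, 2, 3]


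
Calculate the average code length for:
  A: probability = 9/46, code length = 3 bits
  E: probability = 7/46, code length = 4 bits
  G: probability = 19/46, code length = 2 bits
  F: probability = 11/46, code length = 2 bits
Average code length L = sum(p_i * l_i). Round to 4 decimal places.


Weighted contributions p_i * l_i:
  A: (9/46) * 3 = 27/46
  E: (7/46) * 4 = 28/46
  G: (19/46) * 2 = 38/46
  F: (11/46) * 2 = 22/46
Sum = (27 + 28 + 38 + 22)/46 = 115/46

L = 115/46 = 2.5000 bits/symbol


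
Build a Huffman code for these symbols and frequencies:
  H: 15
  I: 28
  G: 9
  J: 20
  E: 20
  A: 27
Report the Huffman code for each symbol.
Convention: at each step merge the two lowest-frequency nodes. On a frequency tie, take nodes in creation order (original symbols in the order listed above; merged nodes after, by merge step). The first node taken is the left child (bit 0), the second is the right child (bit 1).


Huffman tree construction:
Step 1: Merge G(9) + H(15) = 24
Step 2: Merge J(20) + E(20) = 40
Step 3: Merge (G+H)(24) + A(27) = 51
Step 4: Merge I(28) + (J+E)(40) = 68
Step 5: Merge ((G+H)+A)(51) + (I+(J+E))(68) = 119
Read each symbol's code off the tree from the root (left child = 0, right child = 1).

Codes:
  H: 001 (length 3)
  I: 10 (length 2)
  G: 000 (length 3)
  J: 110 (length 3)
  E: 111 (length 3)
  A: 01 (length 2)
Average code length: 302/119 = 2.5378 bits/symbol


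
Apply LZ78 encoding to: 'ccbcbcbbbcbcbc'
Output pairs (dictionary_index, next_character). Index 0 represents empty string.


LZ78 encoding steps:
Dictionary: {0: ''}
Step 1: w='' (idx 0), next='c' -> output (0, 'c'), add 'c' as idx 1
Step 2: w='c' (idx 1), next='b' -> output (1, 'b'), add 'cb' as idx 2
Step 3: w='cb' (idx 2), next='c' -> output (2, 'c'), add 'cbc' as idx 3
Step 4: w='' (idx 0), next='b' -> output (0, 'b'), add 'b' as idx 4
Step 5: w='b' (idx 4), next='b' -> output (4, 'b'), add 'bb' as idx 5
Step 6: w='cbc' (idx 3), next='b' -> output (3, 'b'), add 'cbcb' as idx 6
Step 7: w='c' (idx 1), end of input -> output (1, '')


Encoded: [(0, 'c'), (1, 'b'), (2, 'c'), (0, 'b'), (4, 'b'), (3, 'b'), (1, '')]


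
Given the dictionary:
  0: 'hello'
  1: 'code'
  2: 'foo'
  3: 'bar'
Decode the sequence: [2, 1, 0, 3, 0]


Look up each index in the dictionary:
  2 -> 'foo'
  1 -> 'code'
  0 -> 'hello'
  3 -> 'bar'
  0 -> 'hello'

Decoded: "foo code hello bar hello"


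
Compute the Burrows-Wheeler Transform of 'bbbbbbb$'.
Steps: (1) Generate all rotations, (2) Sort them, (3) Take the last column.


Rotations (sorted):
  0: $bbbbbbb -> last char: b
  1: b$bbbbbb -> last char: b
  2: bb$bbbbb -> last char: b
  3: bbb$bbbb -> last char: b
  4: bbbb$bbb -> last char: b
  5: bbbbb$bb -> last char: b
  6: bbbbbb$b -> last char: b
  7: bbbbbbb$ -> last char: $


BWT = bbbbbbb$


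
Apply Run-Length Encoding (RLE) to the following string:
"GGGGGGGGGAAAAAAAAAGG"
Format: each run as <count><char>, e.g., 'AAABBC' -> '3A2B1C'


Scanning runs left to right:
  i=0: run of 'G' x 9 -> '9G'
  i=9: run of 'A' x 9 -> '9A'
  i=18: run of 'G' x 2 -> '2G'

RLE = 9G9A2G


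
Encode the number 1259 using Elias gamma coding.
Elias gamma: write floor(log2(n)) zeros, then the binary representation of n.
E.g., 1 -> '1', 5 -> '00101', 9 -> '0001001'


num_bits = floor(log2(1259)) + 1 = 11
leading_zeros = num_bits - 1 = 10
binary(1259) = 10011101011

Elias gamma(1259) = '0000000000' + '10011101011' = 000000000010011101011 (21 bits)


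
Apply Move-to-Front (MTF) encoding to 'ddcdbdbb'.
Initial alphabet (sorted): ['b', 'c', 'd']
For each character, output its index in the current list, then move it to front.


MTF encoding:
'd': index 2 in ['b', 'c', 'd'] -> ['d', 'b', 'c']
'd': index 0 in ['d', 'b', 'c'] -> ['d', 'b', 'c']
'c': index 2 in ['d', 'b', 'c'] -> ['c', 'd', 'b']
'd': index 1 in ['c', 'd', 'b'] -> ['d', 'c', 'b']
'b': index 2 in ['d', 'c', 'b'] -> ['b', 'd', 'c']
'd': index 1 in ['b', 'd', 'c'] -> ['d', 'b', 'c']
'b': index 1 in ['d', 'b', 'c'] -> ['b', 'd', 'c']
'b': index 0 in ['b', 'd', 'c'] -> ['b', 'd', 'c']


Output: [2, 0, 2, 1, 2, 1, 1, 0]


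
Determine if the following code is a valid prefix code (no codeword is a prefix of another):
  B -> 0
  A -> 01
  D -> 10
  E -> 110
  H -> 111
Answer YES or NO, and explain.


Checking each pair (does one codeword prefix another?):
  B='0' vs A='01': prefix -- VIOLATION

NO -- this is NOT a valid prefix code. B (0) is a prefix of A (01).


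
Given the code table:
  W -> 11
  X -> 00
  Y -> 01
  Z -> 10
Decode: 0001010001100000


Decoding:
00 -> X
01 -> Y
01 -> Y
00 -> X
01 -> Y
10 -> Z
00 -> X
00 -> X


Result: XYYXYZXX


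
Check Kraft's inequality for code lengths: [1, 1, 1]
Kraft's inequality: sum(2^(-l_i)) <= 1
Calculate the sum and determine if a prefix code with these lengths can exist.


Sum = 2^(-1) + 2^(-1) + 2^(-1)
    = 0.5 + 0.5 + 0.5
    = 3/2 = 1.5
Since 1.5 > 1, Kraft's inequality is NOT satisfied.
A prefix code with these lengths CANNOT exist.

Kraft sum = 1.5. Not satisfied.


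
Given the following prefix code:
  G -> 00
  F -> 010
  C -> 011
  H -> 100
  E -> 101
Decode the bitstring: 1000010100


Decoding step by step:
Bits 100 -> H
Bits 00 -> G
Bits 101 -> E
Bits 00 -> G


Decoded message: HGEG


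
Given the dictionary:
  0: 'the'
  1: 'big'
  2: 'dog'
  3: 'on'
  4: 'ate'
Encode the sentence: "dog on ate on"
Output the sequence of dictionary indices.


Look up each word in the dictionary:
  'dog' -> 2
  'on' -> 3
  'ate' -> 4
  'on' -> 3

Encoded: [2, 3, 4, 3]


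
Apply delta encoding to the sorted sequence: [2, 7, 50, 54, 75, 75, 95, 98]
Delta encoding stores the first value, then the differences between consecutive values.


First value: 2
Deltas:
  7 - 2 = 5
  50 - 7 = 43
  54 - 50 = 4
  75 - 54 = 21
  75 - 75 = 0
  95 - 75 = 20
  98 - 95 = 3


Delta encoded: [2, 5, 43, 4, 21, 0, 20, 3]


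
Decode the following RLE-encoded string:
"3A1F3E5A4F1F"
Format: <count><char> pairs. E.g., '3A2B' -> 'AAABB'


Expanding each <count><char> pair:
  3A -> 'AAA'
  1F -> 'F'
  3E -> 'EEE'
  5A -> 'AAAAA'
  4F -> 'FFFF'
  1F -> 'F'

Decoded = AAAFEEEAAAAAFFFFF


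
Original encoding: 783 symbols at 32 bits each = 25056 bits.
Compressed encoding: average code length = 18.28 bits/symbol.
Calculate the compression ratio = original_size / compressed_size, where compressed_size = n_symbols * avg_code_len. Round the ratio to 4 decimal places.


original_size = n_symbols * orig_bits = 783 * 32 = 25056 bits
compressed_size = n_symbols * avg_code_len = 783 * 18.28 = 14313.24 bits
ratio = original_size / compressed_size = 25056 / 14313.24 = 1.7505

Compression ratio = 1.7505


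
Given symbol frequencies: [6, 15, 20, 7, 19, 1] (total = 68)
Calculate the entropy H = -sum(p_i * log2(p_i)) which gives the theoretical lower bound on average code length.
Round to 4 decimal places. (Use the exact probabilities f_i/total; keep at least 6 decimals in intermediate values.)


Per-symbol terms -p_i * log2(p_i) with p_i = f_i/68:
  p = 6/68 = 0.088235: log2(p) = -3.502500, -p*log2(p) = 0.309044
  p = 15/68 = 0.220588: log2(p) = -2.180572, -p*log2(p) = 0.481009
  p = 20/68 = 0.294118: log2(p) = -1.765535, -p*log2(p) = 0.519275
  p = 7/68 = 0.102941: log2(p) = -3.280108, -p*log2(p) = 0.337658
  p = 19/68 = 0.279412: log2(p) = -1.839535, -p*log2(p) = 0.513988
  p = 1/68 = 0.014706: log2(p) = -6.087463, -p*log2(p) = 0.089522
H = 0.309044 + 0.481009 + 0.519275 + 0.337658 + 0.513988 + 0.089522 = 2.250496

H = 2.2505 bits/symbol


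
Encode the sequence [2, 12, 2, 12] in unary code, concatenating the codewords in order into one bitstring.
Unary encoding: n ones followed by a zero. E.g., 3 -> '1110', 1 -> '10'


Encode each number as n ones followed by a terminating 0:
  2 -> 110 (3 bits)
  12 -> 1111111111110 (13 bits)
  2 -> 110 (3 bits)
  12 -> 1111111111110 (13 bits)
Total length = 3 + 13 + 3 + 13 = 32 bits.

Unary([2, 12, 2, 12]) = 11011111111111101101111111111110 (32 bits)


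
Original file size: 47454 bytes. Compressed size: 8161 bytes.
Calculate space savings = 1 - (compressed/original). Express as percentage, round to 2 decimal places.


ratio = compressed/original = 8161/47454 = 0.171977
savings = 1 - ratio = 1 - 0.171977 = 0.828023
as a percentage: 0.828023 * 100 = 82.8%

Space savings = 1 - 8161/47454 = 82.8%


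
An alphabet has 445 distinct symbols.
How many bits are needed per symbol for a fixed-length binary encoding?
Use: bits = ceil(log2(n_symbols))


log2(445) = 8.7977
Bracket: 2^8 = 256 < 445 <= 2^9 = 512
So ceil(log2(445)) = 9

bits = ceil(log2(445)) = ceil(8.7977) = 9 bits


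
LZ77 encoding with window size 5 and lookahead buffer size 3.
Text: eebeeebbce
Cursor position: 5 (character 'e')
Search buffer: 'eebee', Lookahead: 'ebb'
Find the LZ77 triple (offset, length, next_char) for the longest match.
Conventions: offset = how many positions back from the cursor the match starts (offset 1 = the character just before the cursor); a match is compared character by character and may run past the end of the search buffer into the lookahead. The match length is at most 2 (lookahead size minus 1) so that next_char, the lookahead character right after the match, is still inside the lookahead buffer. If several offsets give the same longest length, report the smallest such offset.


Try each offset into the search buffer:
  offset=1 (pos 4, char 'e'): match length 1
  offset=2 (pos 3, char 'e'): match length 1
  offset=3 (pos 2, char 'b'): match length 0
  offset=4 (pos 1, char 'e'): match length 2
  offset=5 (pos 0, char 'e'): match length 1
Longest match has length 2 at offset 4.
next_char = character at position 5 + 2 = 7 -> 'b'

Best match: offset=4, length=2 (matching 'eb' starting at position 1)
LZ77 triple: (4, 2, 'b')


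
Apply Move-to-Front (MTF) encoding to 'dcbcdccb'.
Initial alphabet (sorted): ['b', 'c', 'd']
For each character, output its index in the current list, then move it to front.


MTF encoding:
'd': index 2 in ['b', 'c', 'd'] -> ['d', 'b', 'c']
'c': index 2 in ['d', 'b', 'c'] -> ['c', 'd', 'b']
'b': index 2 in ['c', 'd', 'b'] -> ['b', 'c', 'd']
'c': index 1 in ['b', 'c', 'd'] -> ['c', 'b', 'd']
'd': index 2 in ['c', 'b', 'd'] -> ['d', 'c', 'b']
'c': index 1 in ['d', 'c', 'b'] -> ['c', 'd', 'b']
'c': index 0 in ['c', 'd', 'b'] -> ['c', 'd', 'b']
'b': index 2 in ['c', 'd', 'b'] -> ['b', 'c', 'd']


Output: [2, 2, 2, 1, 2, 1, 0, 2]


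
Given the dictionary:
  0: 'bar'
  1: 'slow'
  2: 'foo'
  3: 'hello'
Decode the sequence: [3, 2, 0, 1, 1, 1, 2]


Look up each index in the dictionary:
  3 -> 'hello'
  2 -> 'foo'
  0 -> 'bar'
  1 -> 'slow'
  1 -> 'slow'
  1 -> 'slow'
  2 -> 'foo'

Decoded: "hello foo bar slow slow slow foo"


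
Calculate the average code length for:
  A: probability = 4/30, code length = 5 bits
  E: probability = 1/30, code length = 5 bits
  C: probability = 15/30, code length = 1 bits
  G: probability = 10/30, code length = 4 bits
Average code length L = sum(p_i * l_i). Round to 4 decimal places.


Weighted contributions p_i * l_i:
  A: (4/30) * 5 = 20/30
  E: (1/30) * 5 = 5/30
  C: (15/30) * 1 = 15/30
  G: (10/30) * 4 = 40/30
Sum = (20 + 5 + 15 + 40)/30 = 80/30

L = 80/30 = 2.6667 bits/symbol


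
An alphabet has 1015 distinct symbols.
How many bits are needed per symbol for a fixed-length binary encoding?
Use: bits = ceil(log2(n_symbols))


log2(1015) = 9.9873
Bracket: 2^9 = 512 < 1015 <= 2^10 = 1024
So ceil(log2(1015)) = 10

bits = ceil(log2(1015)) = ceil(9.9873) = 10 bits


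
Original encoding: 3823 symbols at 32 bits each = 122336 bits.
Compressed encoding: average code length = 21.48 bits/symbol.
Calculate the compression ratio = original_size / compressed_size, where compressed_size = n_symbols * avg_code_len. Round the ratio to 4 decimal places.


original_size = n_symbols * orig_bits = 3823 * 32 = 122336 bits
compressed_size = n_symbols * avg_code_len = 3823 * 21.48 = 82118.04 bits
ratio = original_size / compressed_size = 122336 / 82118.04 = 1.4898

Compression ratio = 1.4898


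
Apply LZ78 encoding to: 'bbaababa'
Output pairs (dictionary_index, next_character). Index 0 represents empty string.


LZ78 encoding steps:
Dictionary: {0: ''}
Step 1: w='' (idx 0), next='b' -> output (0, 'b'), add 'b' as idx 1
Step 2: w='b' (idx 1), next='a' -> output (1, 'a'), add 'ba' as idx 2
Step 3: w='' (idx 0), next='a' -> output (0, 'a'), add 'a' as idx 3
Step 4: w='ba' (idx 2), next='b' -> output (2, 'b'), add 'bab' as idx 4
Step 5: w='a' (idx 3), end of input -> output (3, '')


Encoded: [(0, 'b'), (1, 'a'), (0, 'a'), (2, 'b'), (3, '')]


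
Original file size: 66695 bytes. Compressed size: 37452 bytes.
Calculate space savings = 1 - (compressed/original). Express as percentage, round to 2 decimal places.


ratio = compressed/original = 37452/66695 = 0.561541
savings = 1 - ratio = 1 - 0.561541 = 0.438459
as a percentage: 0.438459 * 100 = 43.85%

Space savings = 1 - 37452/66695 = 43.85%


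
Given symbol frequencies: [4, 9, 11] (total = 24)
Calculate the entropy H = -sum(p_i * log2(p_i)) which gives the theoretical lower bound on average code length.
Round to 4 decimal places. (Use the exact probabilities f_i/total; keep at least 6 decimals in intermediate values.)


Per-symbol terms -p_i * log2(p_i) with p_i = f_i/24:
  p = 4/24 = 0.166667: log2(p) = -2.584963, -p*log2(p) = 0.430827
  p = 9/24 = 0.375000: log2(p) = -1.415037, -p*log2(p) = 0.530639
  p = 11/24 = 0.458333: log2(p) = -1.125531, -p*log2(p) = 0.515868
H = 0.430827 + 0.530639 + 0.515868 = 1.477334

H = 1.4773 bits/symbol


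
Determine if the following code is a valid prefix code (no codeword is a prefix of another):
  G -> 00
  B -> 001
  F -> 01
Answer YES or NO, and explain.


Checking each pair (does one codeword prefix another?):
  G='00' vs B='001': prefix -- VIOLATION

NO -- this is NOT a valid prefix code. G (00) is a prefix of B (001).


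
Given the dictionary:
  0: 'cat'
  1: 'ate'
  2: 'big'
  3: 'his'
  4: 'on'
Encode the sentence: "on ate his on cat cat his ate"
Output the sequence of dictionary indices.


Look up each word in the dictionary:
  'on' -> 4
  'ate' -> 1
  'his' -> 3
  'on' -> 4
  'cat' -> 0
  'cat' -> 0
  'his' -> 3
  'ate' -> 1

Encoded: [4, 1, 3, 4, 0, 0, 3, 1]


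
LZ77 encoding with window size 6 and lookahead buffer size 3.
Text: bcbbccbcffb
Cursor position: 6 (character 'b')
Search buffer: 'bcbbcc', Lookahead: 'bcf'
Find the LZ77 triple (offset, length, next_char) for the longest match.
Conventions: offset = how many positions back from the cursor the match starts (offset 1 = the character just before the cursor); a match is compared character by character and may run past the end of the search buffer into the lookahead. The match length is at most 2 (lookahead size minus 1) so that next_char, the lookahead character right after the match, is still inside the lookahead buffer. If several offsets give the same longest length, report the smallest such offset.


Try each offset into the search buffer:
  offset=1 (pos 5, char 'c'): match length 0
  offset=2 (pos 4, char 'c'): match length 0
  offset=3 (pos 3, char 'b'): match length 2
  offset=4 (pos 2, char 'b'): match length 1
  offset=5 (pos 1, char 'c'): match length 0
  offset=6 (pos 0, char 'b'): match length 2
Longest match has length 2, found at offsets 3, 6; take the smallest, offset 3.
next_char = character at position 6 + 2 = 8 -> 'f'

Best match: offset=3, length=2 (matching 'bc' starting at position 3)
LZ77 triple: (3, 2, 'f')


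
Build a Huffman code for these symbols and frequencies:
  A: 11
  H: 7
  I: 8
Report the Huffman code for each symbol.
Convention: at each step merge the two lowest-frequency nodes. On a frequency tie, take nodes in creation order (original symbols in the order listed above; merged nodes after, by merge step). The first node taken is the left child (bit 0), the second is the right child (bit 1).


Huffman tree construction:
Step 1: Merge H(7) + I(8) = 15
Step 2: Merge A(11) + (H+I)(15) = 26
Read each symbol's code off the tree from the root (left child = 0, right child = 1).

Codes:
  A: 0 (length 1)
  H: 10 (length 2)
  I: 11 (length 2)
Average code length: 41/26 = 1.5769 bits/symbol


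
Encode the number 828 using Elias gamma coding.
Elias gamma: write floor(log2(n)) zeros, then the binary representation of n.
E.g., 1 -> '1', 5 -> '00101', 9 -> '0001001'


num_bits = floor(log2(828)) + 1 = 10
leading_zeros = num_bits - 1 = 9
binary(828) = 1100111100

Elias gamma(828) = '000000000' + '1100111100' = 0000000001100111100 (19 bits)


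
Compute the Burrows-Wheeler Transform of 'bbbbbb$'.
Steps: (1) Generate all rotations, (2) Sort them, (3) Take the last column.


Rotations (sorted):
  0: $bbbbbb -> last char: b
  1: b$bbbbb -> last char: b
  2: bb$bbbb -> last char: b
  3: bbb$bbb -> last char: b
  4: bbbb$bb -> last char: b
  5: bbbbb$b -> last char: b
  6: bbbbbb$ -> last char: $


BWT = bbbbbb$


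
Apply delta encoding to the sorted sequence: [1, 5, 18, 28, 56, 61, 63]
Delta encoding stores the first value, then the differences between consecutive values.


First value: 1
Deltas:
  5 - 1 = 4
  18 - 5 = 13
  28 - 18 = 10
  56 - 28 = 28
  61 - 56 = 5
  63 - 61 = 2


Delta encoded: [1, 4, 13, 10, 28, 5, 2]


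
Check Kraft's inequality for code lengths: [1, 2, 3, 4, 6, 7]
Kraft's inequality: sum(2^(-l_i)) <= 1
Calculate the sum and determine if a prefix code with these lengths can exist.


Sum = 2^(-1) + 2^(-2) + 2^(-3) + 2^(-4) + 2^(-6) + 2^(-7)
    = 0.5 + 0.25 + 0.125 + 0.0625 + 0.015625 + 0.0078125
    = 123/128 = 0.9609375
Since 0.9609375 <= 1, Kraft's inequality IS satisfied.
A prefix code with these lengths CAN exist.

Kraft sum = 0.9609375. Satisfied.


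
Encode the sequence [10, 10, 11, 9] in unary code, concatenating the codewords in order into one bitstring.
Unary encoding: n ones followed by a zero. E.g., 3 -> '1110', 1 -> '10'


Encode each number as n ones followed by a terminating 0:
  10 -> 11111111110 (11 bits)
  10 -> 11111111110 (11 bits)
  11 -> 111111111110 (12 bits)
  9 -> 1111111110 (10 bits)
Total length = 11 + 11 + 12 + 10 = 44 bits.

Unary([10, 10, 11, 9]) = 11111111110111111111101111111111101111111110 (44 bits)


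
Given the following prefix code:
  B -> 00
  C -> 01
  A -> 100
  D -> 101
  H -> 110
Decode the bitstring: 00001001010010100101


Decoding step by step:
Bits 00 -> B
Bits 00 -> B
Bits 100 -> A
Bits 101 -> D
Bits 00 -> B
Bits 101 -> D
Bits 00 -> B
Bits 101 -> D


Decoded message: BBADBDBD


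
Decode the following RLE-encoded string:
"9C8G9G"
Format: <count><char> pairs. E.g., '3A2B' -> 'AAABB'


Expanding each <count><char> pair:
  9C -> 'CCCCCCCCC'
  8G -> 'GGGGGGGG'
  9G -> 'GGGGGGGGG'

Decoded = CCCCCCCCCGGGGGGGGGGGGGGGGG


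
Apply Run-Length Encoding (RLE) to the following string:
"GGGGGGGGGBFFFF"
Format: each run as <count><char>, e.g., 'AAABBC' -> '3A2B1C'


Scanning runs left to right:
  i=0: run of 'G' x 9 -> '9G'
  i=9: run of 'B' x 1 -> '1B'
  i=10: run of 'F' x 4 -> '4F'

RLE = 9G1B4F


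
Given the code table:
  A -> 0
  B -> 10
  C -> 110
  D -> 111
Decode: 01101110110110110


Decoding:
0 -> A
110 -> C
111 -> D
0 -> A
110 -> C
110 -> C
110 -> C


Result: ACDACCC


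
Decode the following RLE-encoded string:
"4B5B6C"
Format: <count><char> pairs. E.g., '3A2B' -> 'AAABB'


Expanding each <count><char> pair:
  4B -> 'BBBB'
  5B -> 'BBBBB'
  6C -> 'CCCCCC'

Decoded = BBBBBBBBBCCCCCC


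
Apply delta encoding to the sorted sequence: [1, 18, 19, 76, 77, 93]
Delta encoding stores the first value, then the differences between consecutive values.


First value: 1
Deltas:
  18 - 1 = 17
  19 - 18 = 1
  76 - 19 = 57
  77 - 76 = 1
  93 - 77 = 16


Delta encoded: [1, 17, 1, 57, 1, 16]


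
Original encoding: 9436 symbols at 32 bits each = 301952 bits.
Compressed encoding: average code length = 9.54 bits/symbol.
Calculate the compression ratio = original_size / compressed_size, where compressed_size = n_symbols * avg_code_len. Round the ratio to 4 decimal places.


original_size = n_symbols * orig_bits = 9436 * 32 = 301952 bits
compressed_size = n_symbols * avg_code_len = 9436 * 9.54 = 90019.44 bits
ratio = original_size / compressed_size = 301952 / 90019.44 = 3.3543

Compression ratio = 3.3543


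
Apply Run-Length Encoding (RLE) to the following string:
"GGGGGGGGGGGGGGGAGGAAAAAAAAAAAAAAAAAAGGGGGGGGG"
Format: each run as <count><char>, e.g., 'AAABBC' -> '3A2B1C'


Scanning runs left to right:
  i=0: run of 'G' x 15 -> '15G'
  i=15: run of 'A' x 1 -> '1A'
  i=16: run of 'G' x 2 -> '2G'
  i=18: run of 'A' x 18 -> '18A'
  i=36: run of 'G' x 9 -> '9G'

RLE = 15G1A2G18A9G


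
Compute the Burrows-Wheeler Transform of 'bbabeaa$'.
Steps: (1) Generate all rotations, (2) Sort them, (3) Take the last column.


Rotations (sorted):
  0: $bbabeaa -> last char: a
  1: a$bbabea -> last char: a
  2: aa$bbabe -> last char: e
  3: abeaa$bb -> last char: b
  4: babeaa$b -> last char: b
  5: bbabeaa$ -> last char: $
  6: beaa$bba -> last char: a
  7: eaa$bbab -> last char: b


BWT = aaebb$ab


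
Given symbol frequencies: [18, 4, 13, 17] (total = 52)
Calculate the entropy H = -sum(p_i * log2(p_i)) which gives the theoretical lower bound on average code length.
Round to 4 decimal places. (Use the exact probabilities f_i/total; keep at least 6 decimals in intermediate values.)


Per-symbol terms -p_i * log2(p_i) with p_i = f_i/52:
  p = 18/52 = 0.346154: log2(p) = -1.530515, -p*log2(p) = 0.529794
  p = 4/52 = 0.076923: log2(p) = -3.700440, -p*log2(p) = 0.284649
  p = 13/52 = 0.250000: log2(p) = -2.000000, -p*log2(p) = 0.500000
  p = 17/52 = 0.326923: log2(p) = -1.612977, -p*log2(p) = 0.527319
H = 0.529794 + 0.284649 + 0.500000 + 0.527319 = 1.841762

H = 1.8418 bits/symbol


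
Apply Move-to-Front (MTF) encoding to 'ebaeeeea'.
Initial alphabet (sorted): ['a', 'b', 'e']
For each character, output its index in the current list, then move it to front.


MTF encoding:
'e': index 2 in ['a', 'b', 'e'] -> ['e', 'a', 'b']
'b': index 2 in ['e', 'a', 'b'] -> ['b', 'e', 'a']
'a': index 2 in ['b', 'e', 'a'] -> ['a', 'b', 'e']
'e': index 2 in ['a', 'b', 'e'] -> ['e', 'a', 'b']
'e': index 0 in ['e', 'a', 'b'] -> ['e', 'a', 'b']
'e': index 0 in ['e', 'a', 'b'] -> ['e', 'a', 'b']
'e': index 0 in ['e', 'a', 'b'] -> ['e', 'a', 'b']
'a': index 1 in ['e', 'a', 'b'] -> ['a', 'e', 'b']


Output: [2, 2, 2, 2, 0, 0, 0, 1]


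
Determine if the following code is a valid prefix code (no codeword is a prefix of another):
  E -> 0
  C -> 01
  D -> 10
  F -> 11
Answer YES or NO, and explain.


Checking each pair (does one codeword prefix another?):
  E='0' vs C='01': prefix -- VIOLATION

NO -- this is NOT a valid prefix code. E (0) is a prefix of C (01).


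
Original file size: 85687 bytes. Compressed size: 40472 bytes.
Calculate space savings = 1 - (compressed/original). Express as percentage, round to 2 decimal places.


ratio = compressed/original = 40472/85687 = 0.472324
savings = 1 - ratio = 1 - 0.472324 = 0.527676
as a percentage: 0.527676 * 100 = 52.77%

Space savings = 1 - 40472/85687 = 52.77%


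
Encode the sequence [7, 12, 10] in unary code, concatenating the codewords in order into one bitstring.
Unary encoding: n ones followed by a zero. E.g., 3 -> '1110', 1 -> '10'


Encode each number as n ones followed by a terminating 0:
  7 -> 11111110 (8 bits)
  12 -> 1111111111110 (13 bits)
  10 -> 11111111110 (11 bits)
Total length = 8 + 13 + 11 = 32 bits.

Unary([7, 12, 10]) = 11111110111111111111011111111110 (32 bits)


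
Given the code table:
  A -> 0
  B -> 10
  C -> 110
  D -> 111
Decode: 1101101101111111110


Decoding:
110 -> C
110 -> C
110 -> C
111 -> D
111 -> D
111 -> D
0 -> A


Result: CCCDDDA


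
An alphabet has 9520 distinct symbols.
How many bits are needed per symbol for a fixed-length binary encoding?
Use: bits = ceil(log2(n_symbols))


log2(9520) = 13.2167
Bracket: 2^13 = 8192 < 9520 <= 2^14 = 16384
So ceil(log2(9520)) = 14

bits = ceil(log2(9520)) = ceil(13.2167) = 14 bits


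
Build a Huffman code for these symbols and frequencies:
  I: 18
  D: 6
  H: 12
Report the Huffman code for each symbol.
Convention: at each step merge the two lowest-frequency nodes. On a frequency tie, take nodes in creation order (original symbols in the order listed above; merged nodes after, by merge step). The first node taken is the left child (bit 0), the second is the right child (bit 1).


Huffman tree construction:
Step 1: Merge D(6) + H(12) = 18
Step 2: Merge I(18) + (D+H)(18) = 36
Read each symbol's code off the tree from the root (left child = 0, right child = 1).

Codes:
  I: 0 (length 1)
  D: 10 (length 2)
  H: 11 (length 2)
Average code length: 54/36 = 1.5000 bits/symbol


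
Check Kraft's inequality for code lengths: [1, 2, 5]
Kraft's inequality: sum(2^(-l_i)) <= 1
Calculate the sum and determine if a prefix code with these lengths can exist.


Sum = 2^(-1) + 2^(-2) + 2^(-5)
    = 0.5 + 0.25 + 0.03125
    = 25/32 = 0.78125
Since 0.78125 <= 1, Kraft's inequality IS satisfied.
A prefix code with these lengths CAN exist.

Kraft sum = 0.78125. Satisfied.


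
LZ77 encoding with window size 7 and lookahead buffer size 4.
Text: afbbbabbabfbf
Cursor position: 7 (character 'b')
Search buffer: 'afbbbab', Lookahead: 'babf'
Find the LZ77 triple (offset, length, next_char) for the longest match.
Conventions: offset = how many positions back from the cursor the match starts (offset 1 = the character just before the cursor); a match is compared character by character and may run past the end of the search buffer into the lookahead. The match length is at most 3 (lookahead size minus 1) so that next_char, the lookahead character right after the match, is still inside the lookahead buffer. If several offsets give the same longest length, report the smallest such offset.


Try each offset into the search buffer:
  offset=1 (pos 6, char 'b'): match length 1
  offset=2 (pos 5, char 'a'): match length 0
  offset=3 (pos 4, char 'b'): match length 3
  offset=4 (pos 3, char 'b'): match length 1
  offset=5 (pos 2, char 'b'): match length 1
  offset=6 (pos 1, char 'f'): match length 0
  offset=7 (pos 0, char 'a'): match length 0
Longest match has length 3 at offset 3.
next_char = character at position 7 + 3 = 10 -> 'f'

Best match: offset=3, length=3 (matching 'bab' starting at position 4)
LZ77 triple: (3, 3, 'f')


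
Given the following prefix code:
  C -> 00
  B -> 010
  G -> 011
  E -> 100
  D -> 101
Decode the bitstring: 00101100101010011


Decoding step by step:
Bits 00 -> C
Bits 101 -> D
Bits 100 -> E
Bits 101 -> D
Bits 010 -> B
Bits 011 -> G


Decoded message: CDEDBG


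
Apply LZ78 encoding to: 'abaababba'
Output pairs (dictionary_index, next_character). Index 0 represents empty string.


LZ78 encoding steps:
Dictionary: {0: ''}
Step 1: w='' (idx 0), next='a' -> output (0, 'a'), add 'a' as idx 1
Step 2: w='' (idx 0), next='b' -> output (0, 'b'), add 'b' as idx 2
Step 3: w='a' (idx 1), next='a' -> output (1, 'a'), add 'aa' as idx 3
Step 4: w='b' (idx 2), next='a' -> output (2, 'a'), add 'ba' as idx 4
Step 5: w='b' (idx 2), next='b' -> output (2, 'b'), add 'bb' as idx 5
Step 6: w='a' (idx 1), end of input -> output (1, '')


Encoded: [(0, 'a'), (0, 'b'), (1, 'a'), (2, 'a'), (2, 'b'), (1, '')]


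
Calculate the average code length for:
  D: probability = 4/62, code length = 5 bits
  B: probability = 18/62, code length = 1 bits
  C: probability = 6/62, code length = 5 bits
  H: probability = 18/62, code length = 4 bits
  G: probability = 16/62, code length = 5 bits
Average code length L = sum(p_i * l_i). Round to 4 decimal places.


Weighted contributions p_i * l_i:
  D: (4/62) * 5 = 20/62
  B: (18/62) * 1 = 18/62
  C: (6/62) * 5 = 30/62
  H: (18/62) * 4 = 72/62
  G: (16/62) * 5 = 80/62
Sum = (20 + 18 + 30 + 72 + 80)/62 = 220/62

L = 220/62 = 3.5484 bits/symbol


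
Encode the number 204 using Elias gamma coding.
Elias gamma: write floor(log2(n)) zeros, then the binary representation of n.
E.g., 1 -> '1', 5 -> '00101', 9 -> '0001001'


num_bits = floor(log2(204)) + 1 = 8
leading_zeros = num_bits - 1 = 7
binary(204) = 11001100

Elias gamma(204) = '0000000' + '11001100' = 000000011001100 (15 bits)


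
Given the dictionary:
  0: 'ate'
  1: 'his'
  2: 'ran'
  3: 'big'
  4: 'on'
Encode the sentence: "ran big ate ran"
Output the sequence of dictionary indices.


Look up each word in the dictionary:
  'ran' -> 2
  'big' -> 3
  'ate' -> 0
  'ran' -> 2

Encoded: [2, 3, 0, 2]


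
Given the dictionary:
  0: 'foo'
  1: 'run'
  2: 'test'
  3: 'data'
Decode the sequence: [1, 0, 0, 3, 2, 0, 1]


Look up each index in the dictionary:
  1 -> 'run'
  0 -> 'foo'
  0 -> 'foo'
  3 -> 'data'
  2 -> 'test'
  0 -> 'foo'
  1 -> 'run'

Decoded: "run foo foo data test foo run"


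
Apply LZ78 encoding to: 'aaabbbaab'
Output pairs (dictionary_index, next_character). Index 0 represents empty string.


LZ78 encoding steps:
Dictionary: {0: ''}
Step 1: w='' (idx 0), next='a' -> output (0, 'a'), add 'a' as idx 1
Step 2: w='a' (idx 1), next='a' -> output (1, 'a'), add 'aa' as idx 2
Step 3: w='' (idx 0), next='b' -> output (0, 'b'), add 'b' as idx 3
Step 4: w='b' (idx 3), next='b' -> output (3, 'b'), add 'bb' as idx 4
Step 5: w='aa' (idx 2), next='b' -> output (2, 'b'), add 'aab' as idx 5


Encoded: [(0, 'a'), (1, 'a'), (0, 'b'), (3, 'b'), (2, 'b')]


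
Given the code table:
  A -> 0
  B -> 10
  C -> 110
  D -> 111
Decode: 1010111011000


Decoding:
10 -> B
10 -> B
111 -> D
0 -> A
110 -> C
0 -> A
0 -> A


Result: BBDACAA


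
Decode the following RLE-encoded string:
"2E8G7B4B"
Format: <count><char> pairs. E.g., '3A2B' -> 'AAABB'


Expanding each <count><char> pair:
  2E -> 'EE'
  8G -> 'GGGGGGGG'
  7B -> 'BBBBBBB'
  4B -> 'BBBB'

Decoded = EEGGGGGGGGBBBBBBBBBBB


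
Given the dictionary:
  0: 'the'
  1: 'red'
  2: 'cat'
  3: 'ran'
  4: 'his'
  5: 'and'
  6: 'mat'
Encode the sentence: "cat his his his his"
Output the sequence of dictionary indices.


Look up each word in the dictionary:
  'cat' -> 2
  'his' -> 4
  'his' -> 4
  'his' -> 4
  'his' -> 4

Encoded: [2, 4, 4, 4, 4]


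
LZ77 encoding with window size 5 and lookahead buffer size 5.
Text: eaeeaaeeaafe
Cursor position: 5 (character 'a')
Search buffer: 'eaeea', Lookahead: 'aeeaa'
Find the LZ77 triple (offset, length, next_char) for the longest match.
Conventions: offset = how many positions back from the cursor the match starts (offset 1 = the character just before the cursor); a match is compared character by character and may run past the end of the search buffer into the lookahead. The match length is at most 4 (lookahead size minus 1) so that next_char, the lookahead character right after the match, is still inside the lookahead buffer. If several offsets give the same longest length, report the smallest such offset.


Try each offset into the search buffer:
  offset=1 (pos 4, char 'a'): match length 1
  offset=2 (pos 3, char 'e'): match length 0
  offset=3 (pos 2, char 'e'): match length 0
  offset=4 (pos 1, char 'a'): match length 4
  offset=5 (pos 0, char 'e'): match length 0
Longest match has length 4 at offset 4.
next_char = character at position 5 + 4 = 9 -> 'a'

Best match: offset=4, length=4 (matching 'aeea' starting at position 1)
LZ77 triple: (4, 4, 'a')
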